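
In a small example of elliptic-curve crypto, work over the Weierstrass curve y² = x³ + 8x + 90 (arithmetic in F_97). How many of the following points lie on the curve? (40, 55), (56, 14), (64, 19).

2

(40, 55): 55² ≡ 18, rhs ≡ 2 → off.
(56, 14): 14² ≡ 2, rhs ≡ 2 → on.
(64, 19): 19² ≡ 70, rhs ≡ 70 → on.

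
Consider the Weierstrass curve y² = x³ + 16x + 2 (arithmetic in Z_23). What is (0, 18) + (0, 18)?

(9, 1)

tangent at (0, 18): λ = (3·0² + 16)/(2·18) ≡ 16/13. 13⁻¹ ≡ 16 (mod 23) since 13·16 = 208 ≡ 1, so λ ≡ 16·16 ≡ 3.
  x = λ² - 0 - 0 = 9 - 0 ≡ 9; y = λ·(0 - 9) - 18 ≡ 1. → (9, 1)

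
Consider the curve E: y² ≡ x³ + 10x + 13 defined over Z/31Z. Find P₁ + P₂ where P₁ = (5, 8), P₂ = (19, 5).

(11, 11)

(5, 8) + (19, 5). λ = (5 - 8)/(19 - 5) ≡ 28/14 mod 31. 14⁻¹ ≡ 20 (mod 31) since 14·20 = 280 ≡ 1, so λ ≡ 2.
  x = λ² - 5 - 19 = 4 - 24 ≡ 11; y = λ·(5 - 11) - 8 ≡ 11. → (11, 11)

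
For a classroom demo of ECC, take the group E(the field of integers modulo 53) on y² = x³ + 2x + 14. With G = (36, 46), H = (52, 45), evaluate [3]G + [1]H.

(29, 44)

First 3G:
Repeated addition: build up to 3G.
2G: tangent at (36, 46): λ = (3·36² + 2)/(2·46) ≡ 21/39. 39⁻¹ ≡ 34 (mod 53) since 39·34 = 1326 ≡ 1, so λ ≡ 21·34 ≡ 25.
  x = λ² - 36 - 36 = 625 - 72 ≡ 23; y = λ·(36 - 23) - 46 ≡ 14. → (23, 14)
3G: (23, 14) + (36, 46). λ = (46 - 14)/(36 - 23) ≡ 32/13 mod 53. 13⁻¹ ≡ 49 (mod 53), so λ ≡ 31.
  x = λ² - 23 - 36 = 961 - 59 ≡ 1; y = λ·(23 - 1) - 14 ≡ 32. → (1, 32)
3G = (1, 32).
Finally 3G + H:
(1, 32) + (52, 45). λ = (45 - 32)/(52 - 1) ≡ 13/51 mod 53. 51⁻¹ ≡ 26 (mod 53), so λ ≡ 20.
  x = λ² - 1 - 52 = 400 - 53 ≡ 29; y = λ·(1 - 29) - 32 ≡ 44. → (29, 44)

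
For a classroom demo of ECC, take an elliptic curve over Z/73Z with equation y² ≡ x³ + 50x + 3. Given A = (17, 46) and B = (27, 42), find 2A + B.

(53, 36)

First 2A:
Repeated addition: build up to 2A.
2A: tangent at (17, 46): λ = (3·17² + 50)/(2·46) ≡ 41/19. 19⁻¹ ≡ 50 (mod 73), so λ ≡ 41·50 ≡ 6.
  x = λ² - 17 - 17 = 36 - 34 ≡ 2; y = λ·(17 - 2) - 46 ≡ 44. → (2, 44)
2A = (2, 44).
Finally 2A + B:
(2, 44) + (27, 42). λ = (42 - 44)/(27 - 2) ≡ 71/25 mod 73. 25⁻¹ ≡ 38 (mod 73), so λ ≡ 70.
  x = λ² - 2 - 27 = 4900 - 29 ≡ 53; y = λ·(2 - 53) - 44 ≡ 36. → (53, 36)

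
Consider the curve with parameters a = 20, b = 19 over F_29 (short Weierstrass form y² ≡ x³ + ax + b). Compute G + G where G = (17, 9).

tangent at (17, 9): λ = (3·17² + 20)/(2·9) ≡ 17/18. 18⁻¹ ≡ 21 (mod 29) since 18·21 = 378 ≡ 1, so λ ≡ 17·21 ≡ 9.
  x = λ² - 17 - 17 = 81 - 34 ≡ 18; y = λ·(17 - 18) - 9 ≡ 11. → (18, 11)

(18, 11)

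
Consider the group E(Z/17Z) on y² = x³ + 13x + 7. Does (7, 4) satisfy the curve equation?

y² = 4² ≡ 16; x³ + 13x + 7 = 441 ≡ 16 (mod 17). 16 = 16.

yes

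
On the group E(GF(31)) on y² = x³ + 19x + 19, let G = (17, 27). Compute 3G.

(28, 20)

Repeated addition: build up to 3G.
2G: tangent at (17, 27): λ = (3·17² + 19)/(2·27) ≡ 18/23. 23⁻¹ ≡ 27 (mod 31), so λ ≡ 18·27 ≡ 21.
  x = λ² - 17 - 17 = 441 - 34 ≡ 4; y = λ·(17 - 4) - 27 ≡ 29. → (4, 29)
3G: (4, 29) + (17, 27). λ = (27 - 29)/(17 - 4) ≡ 29/13 mod 31. 13⁻¹ ≡ 12 (mod 31), so λ ≡ 7.
  x = λ² - 4 - 17 = 49 - 21 ≡ 28; y = λ·(4 - 28) - 29 ≡ 20. → (28, 20)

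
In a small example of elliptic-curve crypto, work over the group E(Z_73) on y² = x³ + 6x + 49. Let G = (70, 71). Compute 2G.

tangent at (70, 71): λ = (3·70² + 6)/(2·71) ≡ 33/69. 69⁻¹ ≡ 18 (mod 73) since 69·18 = 1242 ≡ 1, so λ ≡ 33·18 ≡ 10.
  x = λ² - 70 - 70 = 100 - 140 ≡ 33; y = λ·(70 - 33) - 71 ≡ 7. → (33, 7)

(33, 7)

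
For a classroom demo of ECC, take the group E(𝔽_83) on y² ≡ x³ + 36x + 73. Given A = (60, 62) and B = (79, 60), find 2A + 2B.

First 2A:
Repeated addition: build up to 2A.
2A: tangent at (60, 62): λ = (3·60² + 36)/(2·62) ≡ 46/41. 41⁻¹ ≡ 81 (mod 83), so λ ≡ 46·81 ≡ 74.
  x = λ² - 60 - 60 = 5476 - 120 ≡ 44; y = λ·(60 - 44) - 62 ≡ 43. → (44, 43)
2A = (44, 43).
Next 2B:
Repeated addition: build up to 2B.
2B: tangent at (79, 60): λ = (3·79² + 36)/(2·60) ≡ 1/37. 37⁻¹ ≡ 9 (mod 83), so λ ≡ 1·9 ≡ 9.
  x = λ² - 79 - 79 = 81 - 158 ≡ 6; y = λ·(79 - 6) - 60 ≡ 16. → (6, 16)
2B = (6, 16).
Finally 2A + 2B:
(44, 43) + (6, 16). λ = (16 - 43)/(6 - 44) ≡ 56/45 mod 83. 45⁻¹ ≡ 24 (mod 83), so λ ≡ 16.
  x = λ² - 44 - 6 = 256 - 50 ≡ 40; y = λ·(44 - 40) - 43 ≡ 21. → (40, 21)

(40, 21)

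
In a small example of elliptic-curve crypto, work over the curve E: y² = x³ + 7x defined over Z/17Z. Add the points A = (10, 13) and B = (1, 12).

(10, 13) + (1, 12). λ = (12 - 13)/(1 - 10) ≡ 16/8 mod 17. 8⁻¹ ≡ 15 (mod 17) since 8·15 = 120 ≡ 1, so λ ≡ 2.
  x = λ² - 10 - 1 = 4 - 11 ≡ 10; y = λ·(10 - 10) - 13 ≡ 4. → (10, 4)

(10, 4)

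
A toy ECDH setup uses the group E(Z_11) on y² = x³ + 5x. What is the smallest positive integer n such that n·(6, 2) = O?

2P: tangent at (6, 2): λ = (3·6² + 5)/(2·2) ≡ 3/4. 4⁻¹ ≡ 3 (mod 11) since 4·3 = 12 ≡ 1, so λ ≡ 3·3 ≡ 9.
  x = λ² - 6 - 6 = 81 - 12 ≡ 3; y = λ·(6 - 3) - 2 ≡ 3. → (3, 3)
3P: (3, 3) + (6, 2). λ = (2 - 3)/(6 - 3) ≡ 10/3 mod 11. 3⁻¹ ≡ 4 (mod 11) since 3·4 = 12 ≡ 1, so λ ≡ 7.
  x = λ² - 3 - 6 = 49 - 9 ≡ 7; y = λ·(3 - 7) - 3 ≡ 2. → (7, 2)
4P: (7, 2) + (6, 2). λ = (2 - 2)/(6 - 7) ≡ 0/10 mod 11. 10⁻¹ ≡ 10 (mod 11), so λ ≡ 0.
  x = λ² - 7 - 6 = 0 - 13 ≡ 9; y = λ·(7 - 9) - 2 ≡ 9. → (9, 9)
5P: (9, 9) + (6, 2). λ = (2 - 9)/(6 - 9) ≡ 4/8 mod 11. 8⁻¹ ≡ 7 (mod 11), so λ ≡ 6.
  x = λ² - 9 - 6 = 36 - 15 ≡ 10; y = λ·(9 - 10) - 9 ≡ 7. → (10, 7)
6P: (10, 7) + (6, 2). λ = (2 - 7)/(6 - 10) ≡ 6/7 mod 11. 7⁻¹ ≡ 8 (mod 11), so λ ≡ 4.
  x = λ² - 10 - 6 = 16 - 16 ≡ 0; y = λ·(10 - 0) - 7 ≡ 0. → (0, 0)
7P: (0, 0) + (6, 2). λ = (2 - 0)/(6 - 0) ≡ 2/6 mod 11. 6⁻¹ ≡ 2 (mod 11), so λ ≡ 4.
  x = λ² - 0 - 6 = 16 - 6 ≡ 10; y = λ·(0 - 10) - 0 ≡ 4. → (10, 4)
8P: (10, 4) + (6, 2). λ = (2 - 4)/(6 - 10) ≡ 9/7 mod 11. 7⁻¹ ≡ 8 (mod 11) since 7·8 = 56 ≡ 1, so λ ≡ 6.
  x = λ² - 10 - 6 = 36 - 16 ≡ 9; y = λ·(10 - 9) - 4 ≡ 2. → (9, 2)
9P: (9, 2) + (6, 2). λ = (2 - 2)/(6 - 9) ≡ 0/8 mod 11. 8⁻¹ ≡ 7 (mod 11), so λ ≡ 0.
  x = λ² - 9 - 6 = 0 - 15 ≡ 7; y = λ·(9 - 7) - 2 ≡ 9. → (7, 9)
10P: (7, 9) + (6, 2). λ = (2 - 9)/(6 - 7) ≡ 4/10 mod 11. 10⁻¹ ≡ 10 (mod 11), so λ ≡ 7.
  x = λ² - 7 - 6 = 49 - 13 ≡ 3; y = λ·(7 - 3) - 9 ≡ 8. → (3, 8)
11P: (3, 8) + (6, 2). λ = (2 - 8)/(6 - 3) ≡ 5/3 mod 11. 3⁻¹ ≡ 4 (mod 11) since 3·4 = 12 ≡ 1, so λ ≡ 9.
  x = λ² - 3 - 6 = 81 - 9 ≡ 6; y = λ·(3 - 6) - 8 ≡ 9. → (6, 9)
12P: (6, 9) + (6, 2): same x and y₁ ≡ -y₂, so the sum is O.
12P = O, so the order is 12.

12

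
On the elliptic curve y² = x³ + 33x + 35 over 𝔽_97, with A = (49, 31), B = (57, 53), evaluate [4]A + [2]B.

First 4A:
Repeated addition: build up to 4A.
2A: tangent at (49, 31): λ = (3·49² + 33)/(2·31) ≡ 58/62. 62⁻¹ ≡ 36 (mod 97) since 62·36 = 2232 ≡ 1, so λ ≡ 58·36 ≡ 51.
  x = λ² - 49 - 49 = 2601 - 98 ≡ 78; y = λ·(49 - 78) - 31 ≡ 42. → (78, 42)
3A: (78, 42) + (49, 31). λ = (31 - 42)/(49 - 78) ≡ 86/68 mod 97. 68⁻¹ ≡ 10 (mod 97) since 68·10 = 680 ≡ 1, so λ ≡ 84.
  x = λ² - 78 - 49 = 7056 - 127 ≡ 42; y = λ·(78 - 42) - 42 ≡ 72. → (42, 72)
4A: (42, 72) + (49, 31). λ = (31 - 72)/(49 - 42) ≡ 56/7 mod 97. 7⁻¹ ≡ 14 (mod 97), so λ ≡ 8.
  x = λ² - 42 - 49 = 64 - 91 ≡ 70; y = λ·(42 - 70) - 72 ≡ 92. → (70, 92)
4A = (70, 92).
Next 2B:
Repeated addition: build up to 2B.
2B: tangent at (57, 53): λ = (3·57² + 33)/(2·53) ≡ 80/9. 9⁻¹ ≡ 54 (mod 97), so λ ≡ 80·54 ≡ 52.
  x = λ² - 57 - 57 = 2704 - 114 ≡ 68; y = λ·(57 - 68) - 53 ≡ 54. → (68, 54)
2B = (68, 54).
Finally 4A + 2B:
(70, 92) + (68, 54). λ = (54 - 92)/(68 - 70) ≡ 59/95 mod 97. 95⁻¹ ≡ 48 (mod 97) since 95·48 = 4560 ≡ 1, so λ ≡ 19.
  x = λ² - 70 - 68 = 361 - 138 ≡ 29; y = λ·(70 - 29) - 92 ≡ 8. → (29, 8)

(29, 8)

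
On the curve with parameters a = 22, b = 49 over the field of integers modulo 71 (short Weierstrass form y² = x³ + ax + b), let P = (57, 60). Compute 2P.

tangent at (57, 60): λ = (3·57² + 22)/(2·60) ≡ 42/49. 49⁻¹ ≡ 29 (mod 71), so λ ≡ 42·29 ≡ 11.
  x = λ² - 57 - 57 = 121 - 114 ≡ 7; y = λ·(57 - 7) - 60 ≡ 64. → (7, 64)

(7, 64)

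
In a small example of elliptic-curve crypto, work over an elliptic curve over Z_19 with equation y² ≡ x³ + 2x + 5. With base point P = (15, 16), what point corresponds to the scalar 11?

Repeated addition: build up to 11P.
2P: tangent at (15, 16): λ = (3·15² + 2)/(2·16) ≡ 12/13. 13⁻¹ ≡ 3 (mod 19) since 13·3 = 39 ≡ 1, so λ ≡ 12·3 ≡ 17.
  x = λ² - 15 - 15 = 289 - 30 ≡ 12; y = λ·(15 - 12) - 16 ≡ 16. → (12, 16)
3P: (12, 16) + (15, 16). λ = (16 - 16)/(15 - 12) ≡ 0/3 mod 19. 3⁻¹ ≡ 13 (mod 19) since 3·13 = 39 ≡ 1, so λ ≡ 0.
  x = λ² - 12 - 15 = 0 - 27 ≡ 11; y = λ·(12 - 11) - 16 ≡ 3. → (11, 3)
4P: (11, 3) + (15, 16). λ = (16 - 3)/(15 - 11) ≡ 13/4 mod 19. 4⁻¹ ≡ 5 (mod 19) since 4·5 = 20 ≡ 1, so λ ≡ 8.
  x = λ² - 11 - 15 = 64 - 26 ≡ 0; y = λ·(11 - 0) - 3 ≡ 9. → (0, 9)
5P: (0, 9) + (15, 16). λ = (16 - 9)/(15 - 0) ≡ 7/15 mod 19. 15⁻¹ ≡ 14 (mod 19) since 15·14 = 210 ≡ 1, so λ ≡ 3.
  x = λ² - 0 - 15 = 9 - 15 ≡ 13; y = λ·(0 - 13) - 9 ≡ 9. → (13, 9)
6P: (13, 9) + (15, 16). λ = (16 - 9)/(15 - 13) ≡ 7/2 mod 19. 2⁻¹ ≡ 10 (mod 19) since 2·10 = 20 ≡ 1, so λ ≡ 13.
  x = λ² - 13 - 15 = 169 - 28 ≡ 8; y = λ·(13 - 8) - 9 ≡ 18. → (8, 18)
7P: (8, 18) + (15, 16). λ = (16 - 18)/(15 - 8) ≡ 17/7 mod 19. 7⁻¹ ≡ 11 (mod 19), so λ ≡ 16.
  x = λ² - 8 - 15 = 256 - 23 ≡ 5; y = λ·(8 - 5) - 18 ≡ 11. → (5, 11)
8P: (5, 11) + (15, 16). λ = (16 - 11)/(15 - 5) ≡ 5/10 mod 19. 10⁻¹ ≡ 2 (mod 19) since 10·2 = 20 ≡ 1, so λ ≡ 10.
  x = λ² - 5 - 15 = 100 - 20 ≡ 4; y = λ·(5 - 4) - 11 ≡ 18. → (4, 18)
9P: (4, 18) + (15, 16). λ = (16 - 18)/(15 - 4) ≡ 17/11 mod 19. 11⁻¹ ≡ 7 (mod 19) since 11·7 = 77 ≡ 1, so λ ≡ 5.
  x = λ² - 4 - 15 = 25 - 19 ≡ 6; y = λ·(4 - 6) - 18 ≡ 10. → (6, 10)
10P: (6, 10) + (15, 16). λ = (16 - 10)/(15 - 6) ≡ 6/9 mod 19. 9⁻¹ ≡ 17 (mod 19), so λ ≡ 7.
  x = λ² - 6 - 15 = 49 - 21 ≡ 9; y = λ·(6 - 9) - 10 ≡ 7. → (9, 7)
11P: (9, 7) + (15, 16). λ = (16 - 7)/(15 - 9) ≡ 9/6 mod 19. 6⁻¹ ≡ 16 (mod 19), so λ ≡ 11.
  x = λ² - 9 - 15 = 121 - 24 ≡ 2; y = λ·(9 - 2) - 7 ≡ 13. → (2, 13)

(2, 13)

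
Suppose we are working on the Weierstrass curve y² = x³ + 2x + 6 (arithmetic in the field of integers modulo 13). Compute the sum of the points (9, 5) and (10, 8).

(3, 0)

(9, 5) + (10, 8). λ = (8 - 5)/(10 - 9) ≡ 3/1 mod 13. 1⁻¹ ≡ 1 (mod 13) since 1·1 = 1 ≡ 1, so λ ≡ 3.
  x = λ² - 9 - 10 = 9 - 19 ≡ 3; y = λ·(9 - 3) - 5 ≡ 0. → (3, 0)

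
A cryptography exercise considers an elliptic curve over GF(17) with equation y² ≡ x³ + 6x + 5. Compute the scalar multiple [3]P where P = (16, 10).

(8, 15)

Repeated addition: build up to 3P.
2P: tangent at (16, 10): λ = (3·16² + 6)/(2·10) ≡ 9/3. 3⁻¹ ≡ 6 (mod 17) since 3·6 = 18 ≡ 1, so λ ≡ 9·6 ≡ 3.
  x = λ² - 16 - 16 = 9 - 32 ≡ 11; y = λ·(16 - 11) - 10 ≡ 5. → (11, 5)
3P: (11, 5) + (16, 10). λ = (10 - 5)/(16 - 11) ≡ 5/5 mod 17. 5⁻¹ ≡ 7 (mod 17), so λ ≡ 1.
  x = λ² - 11 - 16 = 1 - 27 ≡ 8; y = λ·(11 - 8) - 5 ≡ 15. → (8, 15)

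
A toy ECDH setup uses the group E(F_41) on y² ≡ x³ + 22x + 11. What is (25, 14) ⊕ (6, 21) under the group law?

(25, 14) + (6, 21). λ = (21 - 14)/(6 - 25) ≡ 7/22 mod 41. 22⁻¹ ≡ 28 (mod 41), so λ ≡ 32.
  x = λ² - 25 - 6 = 1024 - 31 ≡ 9; y = λ·(25 - 9) - 14 ≡ 6. → (9, 6)

(9, 6)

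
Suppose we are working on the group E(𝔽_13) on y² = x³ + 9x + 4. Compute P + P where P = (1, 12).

tangent at (1, 12): λ = (3·1² + 9)/(2·12) ≡ 12/11. 11⁻¹ ≡ 6 (mod 13), so λ ≡ 12·6 ≡ 7.
  x = λ² - 1 - 1 = 49 - 2 ≡ 8; y = λ·(1 - 8) - 12 ≡ 4. → (8, 4)

(8, 4)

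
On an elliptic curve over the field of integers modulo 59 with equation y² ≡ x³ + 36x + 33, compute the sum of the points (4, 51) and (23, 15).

(4, 51) + (23, 15). λ = (15 - 51)/(23 - 4) ≡ 23/19 mod 59. 19⁻¹ ≡ 28 (mod 59) since 19·28 = 532 ≡ 1, so λ ≡ 54.
  x = λ² - 4 - 23 = 2916 - 27 ≡ 57; y = λ·(4 - 57) - 51 ≡ 37. → (57, 37)

(57, 37)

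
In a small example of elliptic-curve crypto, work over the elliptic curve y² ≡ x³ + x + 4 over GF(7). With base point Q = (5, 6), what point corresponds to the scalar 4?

(4, 4)

Double-and-add on 4 = (100)₂. Start with Q = (5, 6) for the leading 1-bit.
double: tangent at (5, 6): λ = (3·5² + 1)/(2·6) ≡ 6/5. 5⁻¹ ≡ 3 (mod 7), so λ ≡ 6·3 ≡ 4.
  x = λ² - 5 - 5 = 16 - 10 ≡ 6; y = λ·(5 - 6) - 6 ≡ 4. → (6, 4)
double: tangent at (6, 4): λ = (3·6² + 1)/(2·4) ≡ 4/1. 1⁻¹ ≡ 1 (mod 7), so λ ≡ 4·1 ≡ 4.
  x = λ² - 6 - 6 = 16 - 12 ≡ 4; y = λ·(6 - 4) - 4 ≡ 4. → (4, 4)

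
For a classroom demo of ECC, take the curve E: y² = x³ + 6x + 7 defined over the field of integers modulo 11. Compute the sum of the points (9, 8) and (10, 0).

(9, 8) + (10, 0). λ = (0 - 8)/(10 - 9) ≡ 3/1 mod 11. 1⁻¹ ≡ 1 (mod 11), so λ ≡ 3.
  x = λ² - 9 - 10 = 9 - 19 ≡ 1; y = λ·(9 - 1) - 8 ≡ 5. → (1, 5)

(1, 5)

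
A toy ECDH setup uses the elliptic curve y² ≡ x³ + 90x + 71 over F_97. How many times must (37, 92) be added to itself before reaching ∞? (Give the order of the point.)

7

2P: tangent at (37, 92): λ = (3·37² + 90)/(2·92) ≡ 26/87. 87⁻¹ ≡ 29 (mod 97) since 87·29 = 2523 ≡ 1, so λ ≡ 26·29 ≡ 75.
  x = λ² - 37 - 37 = 5625 - 74 ≡ 22; y = λ·(37 - 22) - 92 ≡ 63. → (22, 63)
3P: (22, 63) + (37, 92). λ = (92 - 63)/(37 - 22) ≡ 29/15 mod 97. 15⁻¹ ≡ 13 (mod 97), so λ ≡ 86.
  x = λ² - 22 - 37 = 7396 - 59 ≡ 62; y = λ·(22 - 62) - 63 ≡ 86. → (62, 86)
4P: (62, 86) + (37, 92). λ = (92 - 86)/(37 - 62) ≡ 6/72 mod 97. 72⁻¹ ≡ 31 (mod 97) since 72·31 = 2232 ≡ 1, so λ ≡ 89.
  x = λ² - 62 - 37 = 7921 - 99 ≡ 62; y = λ·(62 - 62) - 86 ≡ 11. → (62, 11)
5P: (62, 11) + (37, 92). λ = (92 - 11)/(37 - 62) ≡ 81/72 mod 97. 72⁻¹ ≡ 31 (mod 97) since 72·31 = 2232 ≡ 1, so λ ≡ 86.
  x = λ² - 62 - 37 = 7396 - 99 ≡ 22; y = λ·(62 - 22) - 11 ≡ 34. → (22, 34)
6P: (22, 34) + (37, 92). λ = (92 - 34)/(37 - 22) ≡ 58/15 mod 97. 15⁻¹ ≡ 13 (mod 97), so λ ≡ 75.
  x = λ² - 22 - 37 = 5625 - 59 ≡ 37; y = λ·(22 - 37) - 34 ≡ 5. → (37, 5)
7P: (37, 5) + (37, 92): same x and y₁ ≡ -y₂, so the sum is ∞.
7P = ∞, so the order is 7.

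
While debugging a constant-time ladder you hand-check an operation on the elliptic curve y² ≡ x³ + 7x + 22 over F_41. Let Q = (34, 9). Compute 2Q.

tangent at (34, 9): λ = (3·34² + 7)/(2·9) ≡ 31/18. 18⁻¹ ≡ 16 (mod 41), so λ ≡ 31·16 ≡ 4.
  x = λ² - 34 - 34 = 16 - 68 ≡ 30; y = λ·(34 - 30) - 9 ≡ 7. → (30, 7)

(30, 7)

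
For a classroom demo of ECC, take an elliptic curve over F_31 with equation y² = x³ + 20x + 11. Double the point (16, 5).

(1, 30)

tangent at (16, 5): λ = (3·16² + 20)/(2·5) ≡ 13/10. 10⁻¹ ≡ 28 (mod 31), so λ ≡ 13·28 ≡ 23.
  x = λ² - 16 - 16 = 529 - 32 ≡ 1; y = λ·(16 - 1) - 5 ≡ 30. → (1, 30)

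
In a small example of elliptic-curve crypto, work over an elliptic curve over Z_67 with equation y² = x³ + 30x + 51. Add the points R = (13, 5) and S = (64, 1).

(11, 29)

(13, 5) + (64, 1). λ = (1 - 5)/(64 - 13) ≡ 63/51 mod 67. 51⁻¹ ≡ 46 (mod 67) since 51·46 = 2346 ≡ 1, so λ ≡ 17.
  x = λ² - 13 - 64 = 289 - 77 ≡ 11; y = λ·(13 - 11) - 5 ≡ 29. → (11, 29)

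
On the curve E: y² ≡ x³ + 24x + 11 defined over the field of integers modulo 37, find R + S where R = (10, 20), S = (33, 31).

(10, 20) + (33, 31). λ = (31 - 20)/(33 - 10) ≡ 11/23 mod 37. 23⁻¹ ≡ 29 (mod 37) since 23·29 = 667 ≡ 1, so λ ≡ 23.
  x = λ² - 10 - 33 = 529 - 43 ≡ 5; y = λ·(10 - 5) - 20 ≡ 21. → (5, 21)

(5, 21)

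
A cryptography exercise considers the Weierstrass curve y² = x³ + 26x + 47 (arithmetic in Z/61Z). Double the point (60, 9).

(27, 34)

tangent at (60, 9): λ = (3·60² + 26)/(2·9) ≡ 29/18. 18⁻¹ ≡ 17 (mod 61) since 18·17 = 306 ≡ 1, so λ ≡ 29·17 ≡ 5.
  x = λ² - 60 - 60 = 25 - 120 ≡ 27; y = λ·(60 - 27) - 9 ≡ 34. → (27, 34)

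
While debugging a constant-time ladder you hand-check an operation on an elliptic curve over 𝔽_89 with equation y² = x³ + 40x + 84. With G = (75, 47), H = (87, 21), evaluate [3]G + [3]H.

(57, 37)

First 3G:
Repeated addition: build up to 3G.
2G: tangent at (75, 47): λ = (3·75² + 40)/(2·47) ≡ 5/5. 5⁻¹ ≡ 18 (mod 89) since 5·18 = 90 ≡ 1, so λ ≡ 5·18 ≡ 1.
  x = λ² - 75 - 75 = 1 - 150 ≡ 29; y = λ·(75 - 29) - 47 ≡ 88. → (29, 88)
3G: (29, 88) + (75, 47). λ = (47 - 88)/(75 - 29) ≡ 48/46 mod 89. 46⁻¹ ≡ 60 (mod 89), so λ ≡ 32.
  x = λ² - 29 - 75 = 1024 - 104 ≡ 30; y = λ·(29 - 30) - 88 ≡ 58. → (30, 58)
3G = (30, 58).
Next 3H:
Repeated addition: build up to 3H.
2H: tangent at (87, 21): λ = (3·87² + 40)/(2·21) ≡ 52/42. 42⁻¹ ≡ 53 (mod 89), so λ ≡ 52·53 ≡ 86.
  x = λ² - 87 - 87 = 7396 - 174 ≡ 13; y = λ·(87 - 13) - 21 ≡ 24. → (13, 24)
3H: (13, 24) + (87, 21). λ = (21 - 24)/(87 - 13) ≡ 86/74 mod 89. 74⁻¹ ≡ 83 (mod 89) since 74·83 = 6142 ≡ 1, so λ ≡ 18.
  x = λ² - 13 - 87 = 324 - 100 ≡ 46; y = λ·(13 - 46) - 24 ≡ 5. → (46, 5)
3H = (46, 5).
Finally 3G + 3H:
(30, 58) + (46, 5). λ = (5 - 58)/(46 - 30) ≡ 36/16 mod 89. 16⁻¹ ≡ 39 (mod 89) since 16·39 = 624 ≡ 1, so λ ≡ 69.
  x = λ² - 30 - 46 = 4761 - 76 ≡ 57; y = λ·(30 - 57) - 58 ≡ 37. → (57, 37)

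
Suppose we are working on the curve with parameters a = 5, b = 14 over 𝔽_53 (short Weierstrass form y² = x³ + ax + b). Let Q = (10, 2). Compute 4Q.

Repeated addition: build up to 4Q.
2Q: tangent at (10, 2): λ = (3·10² + 5)/(2·2) ≡ 40/4. 4⁻¹ ≡ 40 (mod 53), so λ ≡ 40·40 ≡ 10.
  x = λ² - 10 - 10 = 100 - 20 ≡ 27; y = λ·(10 - 27) - 2 ≡ 40. → (27, 40)
3Q: (27, 40) + (10, 2). λ = (2 - 40)/(10 - 27) ≡ 15/36 mod 53. 36⁻¹ ≡ 28 (mod 53) since 36·28 = 1008 ≡ 1, so λ ≡ 49.
  x = λ² - 27 - 10 = 2401 - 37 ≡ 32; y = λ·(27 - 32) - 40 ≡ 33. → (32, 33)
4Q: (32, 33) + (10, 2). λ = (2 - 33)/(10 - 32) ≡ 22/31 mod 53. 31⁻¹ ≡ 12 (mod 53) since 31·12 = 372 ≡ 1, so λ ≡ 52.
  x = λ² - 32 - 10 = 2704 - 42 ≡ 12; y = λ·(32 - 12) - 33 ≡ 0. → (12, 0)

(12, 0)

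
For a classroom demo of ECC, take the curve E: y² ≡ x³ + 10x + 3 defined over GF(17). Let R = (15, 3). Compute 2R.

(8, 0)

tangent at (15, 3): λ = (3·15² + 10)/(2·3) ≡ 5/6. 6⁻¹ ≡ 3 (mod 17) since 6·3 = 18 ≡ 1, so λ ≡ 5·3 ≡ 15.
  x = λ² - 15 - 15 = 225 - 30 ≡ 8; y = λ·(15 - 8) - 3 ≡ 0. → (8, 0)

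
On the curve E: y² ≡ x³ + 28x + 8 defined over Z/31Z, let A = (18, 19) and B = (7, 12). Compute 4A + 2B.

(5, 26)

First 4A:
Repeated addition: build up to 4A.
2A: tangent at (18, 19): λ = (3·18² + 28)/(2·19) ≡ 8/7. 7⁻¹ ≡ 9 (mod 31) since 7·9 = 63 ≡ 1, so λ ≡ 8·9 ≡ 10.
  x = λ² - 18 - 18 = 100 - 36 ≡ 2; y = λ·(18 - 2) - 19 ≡ 17. → (2, 17)
3A: (2, 17) + (18, 19). λ = (19 - 17)/(18 - 2) ≡ 2/16 mod 31. 16⁻¹ ≡ 2 (mod 31) since 16·2 = 32 ≡ 1, so λ ≡ 4.
  x = λ² - 2 - 18 = 16 - 20 ≡ 27; y = λ·(2 - 27) - 17 ≡ 7. → (27, 7)
4A: (27, 7) + (18, 19). λ = (19 - 7)/(18 - 27) ≡ 12/22 mod 31. 22⁻¹ ≡ 24 (mod 31) since 22·24 = 528 ≡ 1, so λ ≡ 9.
  x = λ² - 27 - 18 = 81 - 45 ≡ 5; y = λ·(27 - 5) - 7 ≡ 5. → (5, 5)
4A = (5, 5).
Next 2B:
Repeated addition: build up to 2B.
2B: tangent at (7, 12): λ = (3·7² + 28)/(2·12) ≡ 20/24. 24⁻¹ ≡ 22 (mod 31), so λ ≡ 20·22 ≡ 6.
  x = λ² - 7 - 7 = 36 - 14 ≡ 22; y = λ·(7 - 22) - 12 ≡ 22. → (22, 22)
2B = (22, 22).
Finally 4A + 2B:
(5, 5) + (22, 22). λ = (22 - 5)/(22 - 5) ≡ 17/17 mod 31. 17⁻¹ ≡ 11 (mod 31), so λ ≡ 1.
  x = λ² - 5 - 22 = 1 - 27 ≡ 5; y = λ·(5 - 5) - 5 ≡ 26. → (5, 26)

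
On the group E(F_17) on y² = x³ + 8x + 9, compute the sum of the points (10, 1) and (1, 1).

(10, 1) + (1, 1). λ = (1 - 1)/(1 - 10) ≡ 0/8 mod 17. 8⁻¹ ≡ 15 (mod 17), so λ ≡ 0.
  x = λ² - 10 - 1 = 0 - 11 ≡ 6; y = λ·(10 - 6) - 1 ≡ 16. → (6, 16)

(6, 16)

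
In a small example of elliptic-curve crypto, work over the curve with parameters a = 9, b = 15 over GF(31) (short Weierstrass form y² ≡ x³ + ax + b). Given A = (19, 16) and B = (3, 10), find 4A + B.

First 4A:
Double-and-add on 4 = (100)₂. Start with A = (19, 16) for the leading 1-bit.
double: tangent at (19, 16): λ = (3·19² + 9)/(2·16) ≡ 7/1. 1⁻¹ ≡ 1 (mod 31), so λ ≡ 7·1 ≡ 7.
  x = λ² - 19 - 19 = 49 - 38 ≡ 11; y = λ·(19 - 11) - 16 ≡ 9. → (11, 9)
double: tangent at (11, 9): λ = (3·11² + 9)/(2·9) ≡ 0/18. 18⁻¹ ≡ 19 (mod 31), so λ ≡ 0·19 ≡ 0.
  x = λ² - 11 - 11 = 0 - 22 ≡ 9; y = λ·(11 - 9) - 9 ≡ 22. → (9, 22)
4A = (9, 22).
Finally 4A + B:
(9, 22) + (3, 10). λ = (10 - 22)/(3 - 9) ≡ 19/25 mod 31. 25⁻¹ ≡ 5 (mod 31) since 25·5 = 125 ≡ 1, so λ ≡ 2.
  x = λ² - 9 - 3 = 4 - 12 ≡ 23; y = λ·(9 - 23) - 22 ≡ 12. → (23, 12)

(23, 12)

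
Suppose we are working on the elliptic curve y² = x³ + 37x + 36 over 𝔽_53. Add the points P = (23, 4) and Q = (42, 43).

(32, 11)

(23, 4) + (42, 43). λ = (43 - 4)/(42 - 23) ≡ 39/19 mod 53. 19⁻¹ ≡ 14 (mod 53) since 19·14 = 266 ≡ 1, so λ ≡ 16.
  x = λ² - 23 - 42 = 256 - 65 ≡ 32; y = λ·(23 - 32) - 4 ≡ 11. → (32, 11)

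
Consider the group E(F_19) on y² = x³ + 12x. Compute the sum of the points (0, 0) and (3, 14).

(0, 0) + (3, 14). λ = (14 - 0)/(3 - 0) ≡ 14/3 mod 19. 3⁻¹ ≡ 13 (mod 19) since 3·13 = 39 ≡ 1, so λ ≡ 11.
  x = λ² - 0 - 3 = 121 - 3 ≡ 4; y = λ·(0 - 4) - 0 ≡ 13. → (4, 13)

(4, 13)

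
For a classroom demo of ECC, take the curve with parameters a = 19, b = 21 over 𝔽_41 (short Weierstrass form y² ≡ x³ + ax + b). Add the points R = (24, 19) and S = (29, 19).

(24, 19) + (29, 19). λ = (19 - 19)/(29 - 24) ≡ 0/5 mod 41. 5⁻¹ ≡ 33 (mod 41), so λ ≡ 0.
  x = λ² - 24 - 29 = 0 - 53 ≡ 29; y = λ·(24 - 29) - 19 ≡ 22. → (29, 22)

(29, 22)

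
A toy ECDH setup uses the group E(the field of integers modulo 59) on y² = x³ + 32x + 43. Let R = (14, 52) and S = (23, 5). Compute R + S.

(14, 52) + (23, 5). λ = (5 - 52)/(23 - 14) ≡ 12/9 mod 59. 9⁻¹ ≡ 46 (mod 59), so λ ≡ 21.
  x = λ² - 14 - 23 = 441 - 37 ≡ 50; y = λ·(14 - 50) - 52 ≡ 18. → (50, 18)

(50, 18)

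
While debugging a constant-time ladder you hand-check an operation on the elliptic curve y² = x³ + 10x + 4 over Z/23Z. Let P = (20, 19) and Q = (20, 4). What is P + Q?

The two points share x = 20 and their y-coordinates satisfy 19 + 4 ≡ 0 (mod 23), so they are inverses. Their sum is O.

O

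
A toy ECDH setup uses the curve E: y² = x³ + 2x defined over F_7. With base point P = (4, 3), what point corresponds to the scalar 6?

(0, 0)

Repeated addition: build up to 6P.
2P: tangent at (4, 3): λ = (3·4² + 2)/(2·3) ≡ 1/6. 6⁻¹ ≡ 6 (mod 7) since 6·6 = 36 ≡ 1, so λ ≡ 1·6 ≡ 6.
  x = λ² - 4 - 4 = 36 - 8 ≡ 0; y = λ·(4 - 0) - 3 ≡ 0. → (0, 0)
3P: (0, 0) + (4, 3). λ = (3 - 0)/(4 - 0) ≡ 3/4 mod 7. 4⁻¹ ≡ 2 (mod 7), so λ ≡ 6.
  x = λ² - 0 - 4 = 36 - 4 ≡ 4; y = λ·(0 - 4) - 0 ≡ 4. → (4, 4)
4P: (4, 4) + (4, 3): same x and y₁ ≡ -y₂, so the sum is O.
5P: O + (4, 3) = (4, 3) (identity).
6P: tangent at (4, 3): λ = (3·4² + 2)/(2·3) ≡ 1/6. 6⁻¹ ≡ 6 (mod 7), so λ ≡ 1·6 ≡ 6.
  x = λ² - 4 - 4 = 36 - 8 ≡ 0; y = λ·(4 - 0) - 3 ≡ 0. → (0, 0)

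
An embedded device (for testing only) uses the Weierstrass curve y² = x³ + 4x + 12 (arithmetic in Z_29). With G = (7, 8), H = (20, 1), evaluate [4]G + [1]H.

(15, 24)

First 4G:
Double-and-add on 4 = (100)₂. Start with G = (7, 8) for the leading 1-bit.
double: tangent at (7, 8): λ = (3·7² + 4)/(2·8) ≡ 6/16. 16⁻¹ ≡ 20 (mod 29) since 16·20 = 320 ≡ 1, so λ ≡ 6·20 ≡ 4.
  x = λ² - 7 - 7 = 16 - 14 ≡ 2; y = λ·(7 - 2) - 8 ≡ 12. → (2, 12)
double: tangent at (2, 12): λ = (3·2² + 4)/(2·12) ≡ 16/24. 24⁻¹ ≡ 23 (mod 29), so λ ≡ 16·23 ≡ 20.
  x = λ² - 2 - 2 = 400 - 4 ≡ 19; y = λ·(2 - 19) - 12 ≡ 25. → (19, 25)
4G = (19, 25).
Finally 4G + H:
(19, 25) + (20, 1). λ = (1 - 25)/(20 - 19) ≡ 5/1 mod 29. 1⁻¹ ≡ 1 (mod 29) since 1·1 = 1 ≡ 1, so λ ≡ 5.
  x = λ² - 19 - 20 = 25 - 39 ≡ 15; y = λ·(19 - 15) - 25 ≡ 24. → (15, 24)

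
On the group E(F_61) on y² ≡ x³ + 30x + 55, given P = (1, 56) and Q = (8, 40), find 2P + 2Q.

First 2P:
Repeated addition: build up to 2P.
2P: tangent at (1, 56): λ = (3·1² + 30)/(2·56) ≡ 33/51. 51⁻¹ ≡ 6 (mod 61) since 51·6 = 306 ≡ 1, so λ ≡ 33·6 ≡ 15.
  x = λ² - 1 - 1 = 225 - 2 ≡ 40; y = λ·(1 - 40) - 56 ≡ 30. → (40, 30)
2P = (40, 30).
Next 2Q:
Repeated addition: build up to 2Q.
2Q: tangent at (8, 40): λ = (3·8² + 30)/(2·40) ≡ 39/19. 19⁻¹ ≡ 45 (mod 61) since 19·45 = 855 ≡ 1, so λ ≡ 39·45 ≡ 47.
  x = λ² - 8 - 8 = 2209 - 16 ≡ 58; y = λ·(8 - 58) - 40 ≡ 50. → (58, 50)
2Q = (58, 50).
Finally 2P + 2Q:
(40, 30) + (58, 50). λ = (50 - 30)/(58 - 40) ≡ 20/18 mod 61. 18⁻¹ ≡ 17 (mod 61) since 18·17 = 306 ≡ 1, so λ ≡ 35.
  x = λ² - 40 - 58 = 1225 - 98 ≡ 29; y = λ·(40 - 29) - 30 ≡ 50. → (29, 50)

(29, 50)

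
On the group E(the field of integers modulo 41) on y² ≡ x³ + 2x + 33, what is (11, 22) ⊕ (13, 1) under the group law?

(11, 22) + (13, 1). λ = (1 - 22)/(13 - 11) ≡ 20/2 mod 41. 2⁻¹ ≡ 21 (mod 41), so λ ≡ 10.
  x = λ² - 11 - 13 = 100 - 24 ≡ 35; y = λ·(11 - 35) - 22 ≡ 25. → (35, 25)

(35, 25)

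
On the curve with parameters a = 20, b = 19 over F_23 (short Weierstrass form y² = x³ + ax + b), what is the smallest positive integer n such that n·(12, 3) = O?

2P: tangent at (12, 3): λ = (3·12² + 20)/(2·3) ≡ 15/6. 6⁻¹ ≡ 4 (mod 23) since 6·4 = 24 ≡ 1, so λ ≡ 15·4 ≡ 14.
  x = λ² - 12 - 12 = 196 - 24 ≡ 11; y = λ·(12 - 11) - 3 ≡ 11. → (11, 11)
3P: (11, 11) + (12, 3). λ = (3 - 11)/(12 - 11) ≡ 15/1 mod 23. 1⁻¹ ≡ 1 (mod 23), so λ ≡ 15.
  x = λ² - 11 - 12 = 225 - 23 ≡ 18; y = λ·(11 - 18) - 11 ≡ 22. → (18, 22)
4P: (18, 22) + (12, 3). λ = (3 - 22)/(12 - 18) ≡ 4/17 mod 23. 17⁻¹ ≡ 19 (mod 23), so λ ≡ 7.
  x = λ² - 18 - 12 = 49 - 30 ≡ 19; y = λ·(18 - 19) - 22 ≡ 17. → (19, 17)
5P: (19, 17) + (12, 3). λ = (3 - 17)/(12 - 19) ≡ 9/16 mod 23. 16⁻¹ ≡ 13 (mod 23), so λ ≡ 2.
  x = λ² - 19 - 12 = 4 - 31 ≡ 19; y = λ·(19 - 19) - 17 ≡ 6. → (19, 6)
6P: (19, 6) + (12, 3). λ = (3 - 6)/(12 - 19) ≡ 20/16 mod 23. 16⁻¹ ≡ 13 (mod 23), so λ ≡ 7.
  x = λ² - 19 - 12 = 49 - 31 ≡ 18; y = λ·(19 - 18) - 6 ≡ 1. → (18, 1)
7P: (18, 1) + (12, 3). λ = (3 - 1)/(12 - 18) ≡ 2/17 mod 23. 17⁻¹ ≡ 19 (mod 23), so λ ≡ 15.
  x = λ² - 18 - 12 = 225 - 30 ≡ 11; y = λ·(18 - 11) - 1 ≡ 12. → (11, 12)
8P: (11, 12) + (12, 3). λ = (3 - 12)/(12 - 11) ≡ 14/1 mod 23. 1⁻¹ ≡ 1 (mod 23) since 1·1 = 1 ≡ 1, so λ ≡ 14.
  x = λ² - 11 - 12 = 196 - 23 ≡ 12; y = λ·(11 - 12) - 12 ≡ 20. → (12, 20)
9P: (12, 20) + (12, 3): same x and y₁ ≡ -y₂, so the sum is O.
9P = O, so the order is 9.

9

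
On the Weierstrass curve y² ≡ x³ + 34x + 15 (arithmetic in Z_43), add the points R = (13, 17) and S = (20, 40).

(13, 17) + (20, 40). λ = (40 - 17)/(20 - 13) ≡ 23/7 mod 43. 7⁻¹ ≡ 37 (mod 43), so λ ≡ 34.
  x = λ² - 13 - 20 = 1156 - 33 ≡ 5; y = λ·(13 - 5) - 17 ≡ 40. → (5, 40)

(5, 40)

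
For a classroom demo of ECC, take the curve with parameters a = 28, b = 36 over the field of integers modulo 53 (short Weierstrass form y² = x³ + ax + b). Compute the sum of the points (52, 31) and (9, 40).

(52, 31) + (9, 40). λ = (40 - 31)/(9 - 52) ≡ 9/10 mod 53. 10⁻¹ ≡ 16 (mod 53) since 10·16 = 160 ≡ 1, so λ ≡ 38.
  x = λ² - 52 - 9 = 1444 - 61 ≡ 5; y = λ·(52 - 5) - 31 ≡ 6. → (5, 6)

(5, 6)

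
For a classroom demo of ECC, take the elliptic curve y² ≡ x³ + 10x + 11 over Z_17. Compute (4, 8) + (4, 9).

The two points share x = 4 and their y-coordinates satisfy 8 + 9 ≡ 0 (mod 17), so they are inverses. Their sum is the point at infinity.

O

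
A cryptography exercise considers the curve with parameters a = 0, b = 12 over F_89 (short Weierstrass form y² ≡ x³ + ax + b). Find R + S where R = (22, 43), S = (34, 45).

(80, 66)

(22, 43) + (34, 45). λ = (45 - 43)/(34 - 22) ≡ 2/12 mod 89. 12⁻¹ ≡ 52 (mod 89) since 12·52 = 624 ≡ 1, so λ ≡ 15.
  x = λ² - 22 - 34 = 225 - 56 ≡ 80; y = λ·(22 - 80) - 43 ≡ 66. → (80, 66)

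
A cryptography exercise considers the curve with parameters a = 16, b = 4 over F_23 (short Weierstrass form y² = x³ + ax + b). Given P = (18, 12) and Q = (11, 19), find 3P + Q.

First 3P:
Repeated addition: build up to 3P.
2P: tangent at (18, 12): λ = (3·18² + 16)/(2·12) ≡ 22/1. 1⁻¹ ≡ 1 (mod 23), so λ ≡ 22·1 ≡ 22.
  x = λ² - 18 - 18 = 484 - 36 ≡ 11; y = λ·(18 - 11) - 12 ≡ 4. → (11, 4)
3P: (11, 4) + (18, 12). λ = (12 - 4)/(18 - 11) ≡ 8/7 mod 23. 7⁻¹ ≡ 10 (mod 23), so λ ≡ 11.
  x = λ² - 11 - 18 = 121 - 29 ≡ 0; y = λ·(11 - 0) - 4 ≡ 2. → (0, 2)
3P = (0, 2).
Finally 3P + Q:
(0, 2) + (11, 19). λ = (19 - 2)/(11 - 0) ≡ 17/11 mod 23. 11⁻¹ ≡ 21 (mod 23), so λ ≡ 12.
  x = λ² - 0 - 11 = 144 - 11 ≡ 18; y = λ·(0 - 18) - 2 ≡ 12. → (18, 12)

(18, 12)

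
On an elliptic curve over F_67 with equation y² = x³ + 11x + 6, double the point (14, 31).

(45, 38)

tangent at (14, 31): λ = (3·14² + 11)/(2·31) ≡ 63/62. 62⁻¹ ≡ 40 (mod 67) since 62·40 = 2480 ≡ 1, so λ ≡ 63·40 ≡ 41.
  x = λ² - 14 - 14 = 1681 - 28 ≡ 45; y = λ·(14 - 45) - 31 ≡ 38. → (45, 38)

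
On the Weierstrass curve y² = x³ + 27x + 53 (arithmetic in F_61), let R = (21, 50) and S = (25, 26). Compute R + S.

(21, 50) + (25, 26). λ = (26 - 50)/(25 - 21) ≡ 37/4 mod 61. 4⁻¹ ≡ 46 (mod 61) since 4·46 = 184 ≡ 1, so λ ≡ 55.
  x = λ² - 21 - 25 = 3025 - 46 ≡ 51; y = λ·(21 - 51) - 50 ≡ 8. → (51, 8)

(51, 8)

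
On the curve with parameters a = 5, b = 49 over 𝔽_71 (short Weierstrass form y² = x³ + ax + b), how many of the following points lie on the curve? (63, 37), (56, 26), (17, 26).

0

(63, 37): 37² ≡ 20, rhs ≡ 65 → off.
(56, 26): 26² ≡ 37, rhs ≡ 7 → off.
(17, 26): 26² ≡ 37, rhs ≡ 6 → off.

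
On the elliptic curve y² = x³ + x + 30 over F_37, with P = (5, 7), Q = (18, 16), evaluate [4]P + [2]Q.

(9, 18)

First 4P:
Repeated addition: build up to 4P.
2P: tangent at (5, 7): λ = (3·5² + 1)/(2·7) ≡ 2/14. 14⁻¹ ≡ 8 (mod 37), so λ ≡ 2·8 ≡ 16.
  x = λ² - 5 - 5 = 256 - 10 ≡ 24; y = λ·(5 - 24) - 7 ≡ 22. → (24, 22)
3P: (24, 22) + (5, 7). λ = (7 - 22)/(5 - 24) ≡ 22/18 mod 37. 18⁻¹ ≡ 35 (mod 37) since 18·35 = 630 ≡ 1, so λ ≡ 30.
  x = λ² - 24 - 5 = 900 - 29 ≡ 20; y = λ·(24 - 20) - 22 ≡ 24. → (20, 24)
4P: (20, 24) + (5, 7). λ = (7 - 24)/(5 - 20) ≡ 20/22 mod 37. 22⁻¹ ≡ 32 (mod 37), so λ ≡ 11.
  x = λ² - 20 - 5 = 121 - 25 ≡ 22; y = λ·(20 - 22) - 24 ≡ 28. → (22, 28)
4P = (22, 28).
Next 2Q:
Repeated addition: build up to 2Q.
2Q: tangent at (18, 16): λ = (3·18² + 1)/(2·16) ≡ 11/32. 32⁻¹ ≡ 22 (mod 37), so λ ≡ 11·22 ≡ 20.
  x = λ² - 18 - 18 = 400 - 36 ≡ 31; y = λ·(18 - 31) - 16 ≡ 20. → (31, 20)
2Q = (31, 20).
Finally 4P + 2Q:
(22, 28) + (31, 20). λ = (20 - 28)/(31 - 22) ≡ 29/9 mod 37. 9⁻¹ ≡ 33 (mod 37), so λ ≡ 32.
  x = λ² - 22 - 31 = 1024 - 53 ≡ 9; y = λ·(22 - 9) - 28 ≡ 18. → (9, 18)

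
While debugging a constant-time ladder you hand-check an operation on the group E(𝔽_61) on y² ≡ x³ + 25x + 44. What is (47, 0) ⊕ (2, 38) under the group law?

(47, 0) + (2, 38). λ = (38 - 0)/(2 - 47) ≡ 38/16 mod 61. 16⁻¹ ≡ 42 (mod 61) since 16·42 = 672 ≡ 1, so λ ≡ 10.
  x = λ² - 47 - 2 = 100 - 49 ≡ 51; y = λ·(47 - 51) - 0 ≡ 21. → (51, 21)

(51, 21)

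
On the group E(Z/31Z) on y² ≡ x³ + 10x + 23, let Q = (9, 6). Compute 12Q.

(9, 6)

Double-and-add on 12 = (1100)₂. Start with Q = (9, 6) for the leading 1-bit.
double: tangent at (9, 6): λ = (3·9² + 10)/(2·6) ≡ 5/12. 12⁻¹ ≡ 13 (mod 31), so λ ≡ 5·13 ≡ 3.
  x = λ² - 9 - 9 = 9 - 18 ≡ 22; y = λ·(9 - 22) - 6 ≡ 17. → (22, 17)
add Q: (22, 17) + (9, 6). λ = (6 - 17)/(9 - 22) ≡ 20/18 mod 31. 18⁻¹ ≡ 19 (mod 31), so λ ≡ 8.
  x = λ² - 22 - 9 = 64 - 31 ≡ 2; y = λ·(22 - 2) - 17 ≡ 19. → (2, 19)
double: tangent at (2, 19): λ = (3·2² + 10)/(2·19) ≡ 22/7. 7⁻¹ ≡ 9 (mod 31) since 7·9 = 63 ≡ 1, so λ ≡ 22·9 ≡ 12.
  x = λ² - 2 - 2 = 144 - 4 ≡ 16; y = λ·(2 - 16) - 19 ≡ 30. → (16, 30)
double: tangent at (16, 30): λ = (3·16² + 10)/(2·30) ≡ 3/29. 29⁻¹ ≡ 15 (mod 31) since 29·15 = 435 ≡ 1, so λ ≡ 3·15 ≡ 14.
  x = λ² - 16 - 16 = 196 - 32 ≡ 9; y = λ·(16 - 9) - 30 ≡ 6. → (9, 6)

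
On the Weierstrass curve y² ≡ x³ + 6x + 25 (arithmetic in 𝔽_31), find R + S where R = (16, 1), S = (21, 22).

(29, 25)

(16, 1) + (21, 22). λ = (22 - 1)/(21 - 16) ≡ 21/5 mod 31. 5⁻¹ ≡ 25 (mod 31) since 5·25 = 125 ≡ 1, so λ ≡ 29.
  x = λ² - 16 - 21 = 841 - 37 ≡ 29; y = λ·(16 - 29) - 1 ≡ 25. → (29, 25)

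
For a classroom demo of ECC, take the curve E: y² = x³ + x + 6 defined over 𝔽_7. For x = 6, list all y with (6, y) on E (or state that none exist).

x³ + 1x + 6 = 228 ≡ 4 (mod 7).
Square roots of 4 mod 7: 2 and 5 (since 2² = 4 ≡ 4).

2, 5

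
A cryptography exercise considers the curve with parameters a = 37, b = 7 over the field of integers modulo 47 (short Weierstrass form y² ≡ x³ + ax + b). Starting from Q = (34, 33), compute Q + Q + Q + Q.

Repeated addition: build up to 4Q.
2Q: tangent at (34, 33): λ = (3·34² + 37)/(2·33) ≡ 27/19. 19⁻¹ ≡ 5 (mod 47), so λ ≡ 27·5 ≡ 41.
  x = λ² - 34 - 34 = 1681 - 68 ≡ 15; y = λ·(34 - 15) - 33 ≡ 41. → (15, 41)
3Q: (15, 41) + (34, 33). λ = (33 - 41)/(34 - 15) ≡ 39/19 mod 47. 19⁻¹ ≡ 5 (mod 47), so λ ≡ 7.
  x = λ² - 15 - 34 = 49 - 49 ≡ 0; y = λ·(15 - 0) - 41 ≡ 17. → (0, 17)
4Q: (0, 17) + (34, 33). λ = (33 - 17)/(34 - 0) ≡ 16/34 mod 47. 34⁻¹ ≡ 18 (mod 47) since 34·18 = 612 ≡ 1, so λ ≡ 6.
  x = λ² - 0 - 34 = 36 - 34 ≡ 2; y = λ·(0 - 2) - 17 ≡ 18. → (2, 18)

(2, 18)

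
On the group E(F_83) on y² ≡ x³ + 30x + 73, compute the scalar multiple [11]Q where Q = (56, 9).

(53, 71)

Double-and-add on 11 = (1011)₂. Start with Q = (56, 9) for the leading 1-bit.
double: tangent at (56, 9): λ = (3·56² + 30)/(2·9) ≡ 59/18. 18⁻¹ ≡ 60 (mod 83), so λ ≡ 59·60 ≡ 54.
  x = λ² - 56 - 56 = 2916 - 112 ≡ 65; y = λ·(56 - 65) - 9 ≡ 3. → (65, 3)
double: tangent at (65, 3): λ = (3·65² + 30)/(2·3) ≡ 6/6. 6⁻¹ ≡ 14 (mod 83), so λ ≡ 6·14 ≡ 1.
  x = λ² - 65 - 65 = 1 - 130 ≡ 37; y = λ·(65 - 37) - 3 ≡ 25. → (37, 25)
add Q: (37, 25) + (56, 9). λ = (9 - 25)/(56 - 37) ≡ 67/19 mod 83. 19⁻¹ ≡ 35 (mod 83), so λ ≡ 21.
  x = λ² - 37 - 56 = 441 - 93 ≡ 16; y = λ·(37 - 16) - 25 ≡ 1. → (16, 1)
double: tangent at (16, 1): λ = (3·16² + 30)/(2·1) ≡ 51/2. 2⁻¹ ≡ 42 (mod 83), so λ ≡ 51·42 ≡ 67.
  x = λ² - 16 - 16 = 4489 - 32 ≡ 58; y = λ·(16 - 58) - 1 ≡ 7. → (58, 7)
add Q: (58, 7) + (56, 9). λ = (9 - 7)/(56 - 58) ≡ 2/81 mod 83. 81⁻¹ ≡ 41 (mod 83) since 81·41 = 3321 ≡ 1, so λ ≡ 82.
  x = λ² - 58 - 56 = 6724 - 114 ≡ 53; y = λ·(58 - 53) - 7 ≡ 71. → (53, 71)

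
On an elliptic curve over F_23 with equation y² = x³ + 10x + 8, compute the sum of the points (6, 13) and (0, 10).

(0, 13)

(6, 13) + (0, 10). λ = (10 - 13)/(0 - 6) ≡ 20/17 mod 23. 17⁻¹ ≡ 19 (mod 23), so λ ≡ 12.
  x = λ² - 6 - 0 = 144 - 6 ≡ 0; y = λ·(6 - 0) - 13 ≡ 13. → (0, 13)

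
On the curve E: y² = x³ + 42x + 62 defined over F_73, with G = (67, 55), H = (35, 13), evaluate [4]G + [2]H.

(41, 25)

First 4G:
Double-and-add on 4 = (100)₂. Start with G = (67, 55) for the leading 1-bit.
double: tangent at (67, 55): λ = (3·67² + 42)/(2·55) ≡ 4/37. 37⁻¹ ≡ 2 (mod 73) since 37·2 = 74 ≡ 1, so λ ≡ 4·2 ≡ 8.
  x = λ² - 67 - 67 = 64 - 134 ≡ 3; y = λ·(67 - 3) - 55 ≡ 19. → (3, 19)
double: tangent at (3, 19): λ = (3·3² + 42)/(2·19) ≡ 69/38. 38⁻¹ ≡ 25 (mod 73), so λ ≡ 69·25 ≡ 46.
  x = λ² - 3 - 3 = 2116 - 6 ≡ 66; y = λ·(3 - 66) - 19 ≡ 3. → (66, 3)
4G = (66, 3).
Next 2H:
Repeated addition: build up to 2H.
2H: tangent at (35, 13): λ = (3·35² + 42)/(2·13) ≡ 67/26. 26⁻¹ ≡ 59 (mod 73), so λ ≡ 67·59 ≡ 11.
  x = λ² - 35 - 35 = 121 - 70 ≡ 51; y = λ·(35 - 51) - 13 ≡ 30. → (51, 30)
2H = (51, 30).
Finally 4G + 2H:
(66, 3) + (51, 30). λ = (30 - 3)/(51 - 66) ≡ 27/58 mod 73. 58⁻¹ ≡ 34 (mod 73), so λ ≡ 42.
  x = λ² - 66 - 51 = 1764 - 117 ≡ 41; y = λ·(66 - 41) - 3 ≡ 25. → (41, 25)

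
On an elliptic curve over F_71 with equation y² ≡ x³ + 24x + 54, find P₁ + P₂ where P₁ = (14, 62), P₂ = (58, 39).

(53, 31)

(14, 62) + (58, 39). λ = (39 - 62)/(58 - 14) ≡ 48/44 mod 71. 44⁻¹ ≡ 21 (mod 71), so λ ≡ 14.
  x = λ² - 14 - 58 = 196 - 72 ≡ 53; y = λ·(14 - 53) - 62 ≡ 31. → (53, 31)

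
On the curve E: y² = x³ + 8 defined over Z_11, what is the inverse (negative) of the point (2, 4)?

(2, 7)

-(2, 4) = (2, -4 mod 11) = (2, 7).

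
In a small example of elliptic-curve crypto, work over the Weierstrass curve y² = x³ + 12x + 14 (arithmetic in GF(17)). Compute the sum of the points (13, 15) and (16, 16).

(13, 15) + (16, 16). λ = (16 - 15)/(16 - 13) ≡ 1/3 mod 17. 3⁻¹ ≡ 6 (mod 17), so λ ≡ 6.
  x = λ² - 13 - 16 = 36 - 29 ≡ 7; y = λ·(13 - 7) - 15 ≡ 4. → (7, 4)

(7, 4)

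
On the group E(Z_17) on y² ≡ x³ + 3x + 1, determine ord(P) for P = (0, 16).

2P: tangent at (0, 16): λ = (3·0² + 3)/(2·16) ≡ 3/15. 15⁻¹ ≡ 8 (mod 17), so λ ≡ 3·8 ≡ 7.
  x = λ² - 0 - 0 = 49 - 0 ≡ 15; y = λ·(0 - 15) - 16 ≡ 15. → (15, 15)
3P: (15, 15) + (0, 16). λ = (16 - 15)/(0 - 15) ≡ 1/2 mod 17. 2⁻¹ ≡ 9 (mod 17) since 2·9 = 18 ≡ 1, so λ ≡ 9.
  x = λ² - 15 - 0 = 81 - 15 ≡ 15; y = λ·(15 - 15) - 15 ≡ 2. → (15, 2)
4P: (15, 2) + (0, 16). λ = (16 - 2)/(0 - 15) ≡ 14/2 mod 17. 2⁻¹ ≡ 9 (mod 17), so λ ≡ 7.
  x = λ² - 15 - 0 = 49 - 15 ≡ 0; y = λ·(15 - 0) - 2 ≡ 1. → (0, 1)
5P: (0, 1) + (0, 16): same x and y₁ ≡ -y₂, so the sum is the point at infinity.
5P = the point at infinity, so the order is 5.

5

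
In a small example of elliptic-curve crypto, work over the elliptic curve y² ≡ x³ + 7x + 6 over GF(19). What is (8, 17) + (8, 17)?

tangent at (8, 17): λ = (3·8² + 7)/(2·17) ≡ 9/15. 15⁻¹ ≡ 14 (mod 19), so λ ≡ 9·14 ≡ 12.
  x = λ² - 8 - 8 = 144 - 16 ≡ 14; y = λ·(8 - 14) - 17 ≡ 6. → (14, 6)

(14, 6)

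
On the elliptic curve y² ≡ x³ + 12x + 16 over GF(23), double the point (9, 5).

tangent at (9, 5): λ = (3·9² + 12)/(2·5) ≡ 2/10. 10⁻¹ ≡ 7 (mod 23), so λ ≡ 2·7 ≡ 14.
  x = λ² - 9 - 9 = 196 - 18 ≡ 17; y = λ·(9 - 17) - 5 ≡ 21. → (17, 21)

(17, 21)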